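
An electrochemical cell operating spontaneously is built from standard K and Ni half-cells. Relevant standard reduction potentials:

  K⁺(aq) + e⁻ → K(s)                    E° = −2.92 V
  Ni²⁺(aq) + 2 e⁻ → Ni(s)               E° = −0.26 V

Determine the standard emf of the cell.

+2.66 V

The Ni²⁺/Ni couple has the higher E°, so Ni ion is reduced (cathode) and K is oxidized (anode).
E°cell = E°(cathode) − E°(anode) = −0.26 − (−2.92) = +2.66 V.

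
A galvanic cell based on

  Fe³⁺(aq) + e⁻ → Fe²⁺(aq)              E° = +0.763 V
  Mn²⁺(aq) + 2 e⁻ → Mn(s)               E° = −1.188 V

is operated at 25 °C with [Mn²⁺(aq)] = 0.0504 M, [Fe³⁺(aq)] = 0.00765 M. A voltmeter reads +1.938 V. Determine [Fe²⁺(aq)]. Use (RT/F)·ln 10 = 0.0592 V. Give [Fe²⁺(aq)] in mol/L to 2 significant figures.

With Fe³⁺/Fe²⁺ at the cathode and Mn²⁺/Mn at the anode, E°cell = +0.763 − (−1.188) = +1.951 V (n = 2).
Rearranging E = E° − (0.0592/n)·log Q gives log Q = 2(+1.951 − (+1.938))/0.0592 = 0.439.
For 2 Fe³⁺(aq) + Mn(s) → 2 Fe²⁺(aq) + Mn²⁺(aq), the reaction quotient is Q = ([Fe²⁺(aq)]^2·[Mn²⁺(aq)]) / [Fe³⁺(aq)]^2.
Solving for the unknown gives log [Fe²⁺(aq)] = −1.248, so [Fe²⁺(aq)] ≈ 0.056 M.

0.056 M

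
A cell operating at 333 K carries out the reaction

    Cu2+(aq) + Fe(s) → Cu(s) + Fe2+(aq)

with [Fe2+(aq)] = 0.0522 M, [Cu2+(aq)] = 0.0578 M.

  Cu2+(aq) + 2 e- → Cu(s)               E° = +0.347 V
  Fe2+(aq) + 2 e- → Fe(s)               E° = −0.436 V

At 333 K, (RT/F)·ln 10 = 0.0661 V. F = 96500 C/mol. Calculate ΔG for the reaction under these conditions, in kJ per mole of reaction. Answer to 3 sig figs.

−151 kJ/mol

With Cu²⁺/Cu reduced at the cathode, E°cell = +0.347 − (−0.436) = +0.783 V and n = 2.
Q = [Fe2+(aq)] / [Cu2+(aq)] = 0.903, so log Q = −0.044 and E = +0.783 − (0.0661/2)(−0.044) = +0.7845 V.
ΔG = −nFE = −(2)(96500)(+0.7845) J/mol = −151 kJ/mol.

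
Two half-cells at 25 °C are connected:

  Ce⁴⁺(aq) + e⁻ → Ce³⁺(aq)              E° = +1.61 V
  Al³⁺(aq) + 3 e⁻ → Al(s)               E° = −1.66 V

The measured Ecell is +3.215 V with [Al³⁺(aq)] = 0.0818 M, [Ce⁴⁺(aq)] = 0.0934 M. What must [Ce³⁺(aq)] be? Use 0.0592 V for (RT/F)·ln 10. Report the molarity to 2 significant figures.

Ce⁴⁺/Ce³⁺ is the cathode (higher E°); E°cell = +1.61 − (−1.66) = +3.27 V with n = 3.
Since E = E° − (0.0592/n)·log Q, log Q = n(E° − E)/0.0592 = 2.787.
Balancing electrons gives 3 Ce⁴⁺(aq) + Al(s) → 3 Ce³⁺(aq) + Al³⁺(aq); thus Q = ([Ce³⁺(aq)]^3·[Al³⁺(aq)]) / [Ce⁴⁺(aq)]^3.
Substituting the known concentrations and solving, log [Ce³⁺(aq)] = 0.262 and [Ce³⁺(aq)] = 1.8 M.

1.8 M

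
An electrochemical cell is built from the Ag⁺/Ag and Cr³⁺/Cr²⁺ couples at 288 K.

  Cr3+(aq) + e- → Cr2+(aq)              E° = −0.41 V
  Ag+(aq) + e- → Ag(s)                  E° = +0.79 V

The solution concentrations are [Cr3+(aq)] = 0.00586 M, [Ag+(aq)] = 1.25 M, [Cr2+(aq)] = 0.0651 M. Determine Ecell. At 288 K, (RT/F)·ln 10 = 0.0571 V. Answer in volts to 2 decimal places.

+1.27 V

Since E°(Ag⁺/Ag) > E°(Cr³⁺/Cr²⁺), Ag⁺/Ag serves as the cathode.
E°cell = E°cat − E°an = +0.79 − (−0.41) = +1.20 V; n = 1.
The balanced reaction is Ag+(aq) + Cr2+(aq) → Ag(s) + Cr3+(aq), so Q = [Cr3+(aq)] / ([Ag+(aq)]·[Cr2+(aq)]) = 0.072 and log Q = −1.143.
Applying E = E° − (RT ln10/nF)·log Q gives +1.20 − (0.0571/1)(−1.143) = +1.27 V.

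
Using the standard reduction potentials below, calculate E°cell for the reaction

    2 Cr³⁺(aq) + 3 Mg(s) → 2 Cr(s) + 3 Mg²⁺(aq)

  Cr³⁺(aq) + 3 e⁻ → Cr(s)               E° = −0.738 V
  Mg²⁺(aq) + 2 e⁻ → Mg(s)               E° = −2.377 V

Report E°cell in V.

+1.639 V

Cr³⁺(aq) gains electrons, so the Cr³⁺/Cr couple is the cathode; the Mg²⁺/Mg couple is the anode.
E°cell = E°(cathode) − E°(anode) = −0.738 − (−2.377) = +1.639 V.
The positive value indicates the reaction is spontaneous as written.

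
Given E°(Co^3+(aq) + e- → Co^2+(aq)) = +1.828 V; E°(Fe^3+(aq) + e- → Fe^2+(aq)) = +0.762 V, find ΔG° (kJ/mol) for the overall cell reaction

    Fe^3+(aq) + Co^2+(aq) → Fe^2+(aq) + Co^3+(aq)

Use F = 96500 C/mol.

In the reaction as written Fe^3+(aq) is reduced, so the Fe³⁺/Fe²⁺ couple is the cathode and Co³⁺/Co²⁺ is the anode.
E°cell = +0.762 − (+1.828) = −1.066 V; balancing electrons gives n = 1.
ΔG° = −nFE°cell = −(1)(96500)(−1.066) J/mol = +103 kJ/mol.

+103 kJ/mol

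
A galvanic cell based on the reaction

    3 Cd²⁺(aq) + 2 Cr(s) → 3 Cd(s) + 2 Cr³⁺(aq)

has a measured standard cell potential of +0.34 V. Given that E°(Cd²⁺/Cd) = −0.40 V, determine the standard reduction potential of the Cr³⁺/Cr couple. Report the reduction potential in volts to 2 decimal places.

−0.74 V

In the reaction as written the Cd²⁺/Cd couple is reduced (cathode) and Cr³⁺/Cr is oxidized (anode), so E°cell = E°(Cd²⁺/Cd) − E°(Cr³⁺/Cr).
E°(Cr³⁺/Cr) = E°(cathode) − E°cell = −0.40 − (+0.34) = −0.74 V.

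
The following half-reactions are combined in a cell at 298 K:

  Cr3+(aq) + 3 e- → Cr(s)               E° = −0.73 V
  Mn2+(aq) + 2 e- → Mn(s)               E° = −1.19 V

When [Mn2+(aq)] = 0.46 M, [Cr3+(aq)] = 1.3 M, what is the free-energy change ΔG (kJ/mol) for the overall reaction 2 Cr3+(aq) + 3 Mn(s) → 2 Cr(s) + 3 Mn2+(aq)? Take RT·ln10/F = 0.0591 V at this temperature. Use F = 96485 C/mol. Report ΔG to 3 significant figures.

With Cr³⁺/Cr reduced at the cathode, E°cell = −0.73 − (−1.19) = +0.46 V and n = 6.
Here Q = [Mn2+(aq)]^3 / [Cr3+(aq)]^2 = 0.0576 (log Q = −1.240), giving E = +0.46 − (0.0591/6)·(−1.240) = +0.4722 V.
Finally ΔG = −nFE = −(6)(96485 C/mol)(+0.4722 V) = −273 kJ/mol.

−273 kJ/mol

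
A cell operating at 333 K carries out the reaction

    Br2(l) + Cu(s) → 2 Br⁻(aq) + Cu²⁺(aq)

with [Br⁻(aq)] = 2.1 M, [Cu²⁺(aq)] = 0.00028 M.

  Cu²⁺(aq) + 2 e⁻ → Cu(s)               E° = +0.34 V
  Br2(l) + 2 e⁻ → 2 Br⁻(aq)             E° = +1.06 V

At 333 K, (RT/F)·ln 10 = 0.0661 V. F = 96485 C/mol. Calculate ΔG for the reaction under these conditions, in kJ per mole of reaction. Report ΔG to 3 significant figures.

−157 kJ/mol

With Br₂/Br⁻ reduced at the cathode, E°cell = +1.06 − (+0.34) = +0.72 V and n = 2.
The reaction quotient is [Br⁻(aq)]^2·[Cu²⁺(aq)] = 0.00123; by Nernst, E = +0.72 − (0.0661/2)(−2.908) = +0.8161 V.
ΔG = −nFE = −(2)(96485)(+0.8161) J/mol = −157 kJ/mol.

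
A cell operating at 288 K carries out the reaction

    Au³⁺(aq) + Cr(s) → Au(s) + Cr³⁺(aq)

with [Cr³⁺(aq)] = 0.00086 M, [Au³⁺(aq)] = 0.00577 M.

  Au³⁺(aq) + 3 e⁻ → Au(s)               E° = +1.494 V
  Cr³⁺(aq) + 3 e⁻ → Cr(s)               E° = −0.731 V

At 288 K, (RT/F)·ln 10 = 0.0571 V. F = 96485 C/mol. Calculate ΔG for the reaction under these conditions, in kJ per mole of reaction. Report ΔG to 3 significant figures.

E°cell = +1.494 − (−0.731) = +2.225 V; the balanced reaction transfers n = 3 electrons.
Here Q = [Cr³⁺(aq)] / [Au³⁺(aq)] = 0.149 (log Q = −0.827), giving E = +2.225 − (0.0571/3)·(−0.827) = +2.2407 V.
Finally ΔG = −nFE = −(3)(96485 C/mol)(+2.2407 V) = −649 kJ/mol.

−649 kJ/mol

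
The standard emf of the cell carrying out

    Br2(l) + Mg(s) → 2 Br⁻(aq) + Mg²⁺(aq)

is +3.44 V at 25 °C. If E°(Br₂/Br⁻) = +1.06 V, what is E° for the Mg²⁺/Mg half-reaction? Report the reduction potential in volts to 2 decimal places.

In the reaction as written the Br₂/Br⁻ couple is reduced (cathode) and Mg²⁺/Mg is oxidized (anode), so E°cell = E°(Br₂/Br⁻) − E°(Mg²⁺/Mg).
E°(Mg²⁺/Mg) = E°(cathode) − E°cell = +1.06 − (+3.44) = −2.38 V.

−2.38 V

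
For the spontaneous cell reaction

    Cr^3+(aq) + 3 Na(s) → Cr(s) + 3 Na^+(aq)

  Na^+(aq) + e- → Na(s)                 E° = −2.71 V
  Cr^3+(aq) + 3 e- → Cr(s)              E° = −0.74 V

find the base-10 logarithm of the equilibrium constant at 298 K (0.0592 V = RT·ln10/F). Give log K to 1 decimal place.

The Cr³⁺/Cr couple is reduced (cathode); E°cell = −0.74 − (−2.71) = +1.97 V with n = 3.
At equilibrium E = 0, so log K = nE°cell / 0.0592 = (3)(+1.97) / 0.0592 = 99.8.

log K = 99.8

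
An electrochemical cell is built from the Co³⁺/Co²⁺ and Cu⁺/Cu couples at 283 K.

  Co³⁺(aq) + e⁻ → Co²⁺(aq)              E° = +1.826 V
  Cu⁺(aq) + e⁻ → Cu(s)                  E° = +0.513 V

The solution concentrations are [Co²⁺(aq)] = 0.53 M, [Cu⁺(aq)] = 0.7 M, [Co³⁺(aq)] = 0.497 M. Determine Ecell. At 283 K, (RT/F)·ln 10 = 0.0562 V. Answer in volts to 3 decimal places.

Co³⁺/Co²⁺ is reduced (cathode, E° = +1.826 V) and Cu⁺/Cu is oxidized (anode).
E°cell = E°cat − E°an = +1.826 − (+0.513) = +1.313 V; n = 1.
For the overall reaction Co³⁺(aq) + Cu(s) → Co²⁺(aq) + Cu⁺(aq), Q = ([Co²⁺(aq)]·[Cu⁺(aq)]) / [Co³⁺(aq)] = 0.746, giving log Q = −0.127.
By the Nernst equation, E = +1.313 − (0.0562/1)·(−0.127) = +1.320 V.

+1.320 V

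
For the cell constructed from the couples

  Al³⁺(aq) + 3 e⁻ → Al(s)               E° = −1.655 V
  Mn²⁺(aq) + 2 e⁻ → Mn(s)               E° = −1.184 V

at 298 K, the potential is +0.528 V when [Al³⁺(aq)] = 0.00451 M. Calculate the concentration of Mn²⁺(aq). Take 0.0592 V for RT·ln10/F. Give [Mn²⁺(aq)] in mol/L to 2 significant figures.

With Mn²⁺/Mn at the cathode and Al³⁺/Al at the anode, E°cell = −1.184 − (−1.655) = +0.471 V (n = 6).
Rearranging E = E° − (0.0592/n)·log Q gives log Q = 6(+0.471 − (+0.528))/0.0592 = −5.777.
The balanced reaction is 3 Mn²⁺(aq) + 2 Al(s) → 3 Mn(s) + 2 Al³⁺(aq), so Q = [Al³⁺(aq)]^2 / [Mn²⁺(aq)]^3.
Solving for the unknown gives log [Mn²⁺(aq)] = 0.362, so [Mn²⁺(aq)] ≈ 2.3 M.

2.3 M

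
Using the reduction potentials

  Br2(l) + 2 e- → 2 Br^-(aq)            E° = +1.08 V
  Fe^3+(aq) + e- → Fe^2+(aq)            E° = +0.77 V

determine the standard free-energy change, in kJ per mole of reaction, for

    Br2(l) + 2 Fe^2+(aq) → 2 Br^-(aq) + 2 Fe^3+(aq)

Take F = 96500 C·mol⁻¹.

In the reaction as written Br2(l) is reduced, so the Br₂/Br⁻ couple is the cathode and Fe³⁺/Fe²⁺ is the anode.
E°cell = +1.08 − (+0.77) = +0.31 V; balancing electrons gives n = 2.
ΔG° = −nFE°cell = −(2)(96500)(+0.31) J/mol = −59.8 kJ/mol.

−59.8 kJ/mol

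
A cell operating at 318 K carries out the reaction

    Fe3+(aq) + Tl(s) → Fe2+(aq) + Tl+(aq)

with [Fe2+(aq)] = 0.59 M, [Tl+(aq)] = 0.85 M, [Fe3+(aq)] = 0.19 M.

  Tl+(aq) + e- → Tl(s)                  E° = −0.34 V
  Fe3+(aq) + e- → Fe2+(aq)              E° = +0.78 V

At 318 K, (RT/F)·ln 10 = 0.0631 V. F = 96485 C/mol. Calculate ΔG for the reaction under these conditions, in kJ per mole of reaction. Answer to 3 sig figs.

E°cell = +0.78 − (−0.34) = +1.12 V; the balanced reaction transfers n = 1 electron.
Q = ([Fe2+(aq)]·[Tl+(aq)]) / [Fe3+(aq)] = 2.64, so log Q = 0.422 and E = +1.12 − (0.0631/1)(0.422) = +1.0934 V.
ΔG = −nFE = −(1)(96485)(+1.0934) J/mol = −105 kJ/mol.

−105 kJ/mol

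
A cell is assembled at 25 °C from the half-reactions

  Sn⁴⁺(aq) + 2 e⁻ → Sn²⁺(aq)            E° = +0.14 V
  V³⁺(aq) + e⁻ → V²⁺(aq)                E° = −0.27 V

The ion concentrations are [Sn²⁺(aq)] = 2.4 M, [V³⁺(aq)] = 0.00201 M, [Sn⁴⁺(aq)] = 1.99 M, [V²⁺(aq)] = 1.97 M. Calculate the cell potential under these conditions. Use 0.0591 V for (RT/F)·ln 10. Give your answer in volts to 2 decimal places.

+0.58 V

Sn⁴⁺/Sn²⁺ is reduced (cathode, E° = +0.14 V) and V³⁺/V²⁺ is oxidized (anode).
E°cell = +0.14 − (−0.27) = +0.41 V, with n = 2 electrons transferred.
The balanced reaction is Sn⁴⁺(aq) + 2 V²⁺(aq) → Sn²⁺(aq) + 2 V³⁺(aq), so Q = ([Sn²⁺(aq)]·[V³⁺(aq)]^2) / ([Sn⁴⁺(aq)]·[V²⁺(aq)]^2) = 1.26×10^−6 and log Q = −5.901.
E = E° − (0.0591/n)·log Q = +0.41 − (0.0591/2)(−5.901) = +0.58 V.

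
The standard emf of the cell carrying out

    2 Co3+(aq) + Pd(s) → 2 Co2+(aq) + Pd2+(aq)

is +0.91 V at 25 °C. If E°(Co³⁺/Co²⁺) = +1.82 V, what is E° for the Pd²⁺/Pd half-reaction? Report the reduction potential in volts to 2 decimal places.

In the reaction as written the Co³⁺/Co²⁺ couple is reduced (cathode) and Pd²⁺/Pd is oxidized (anode), so E°cell = E°(Co³⁺/Co²⁺) − E°(Pd²⁺/Pd).
E°(Pd²⁺/Pd) = E°(cathode) − E°cell = +1.82 − (+0.91) = +0.91 V.

+0.91 V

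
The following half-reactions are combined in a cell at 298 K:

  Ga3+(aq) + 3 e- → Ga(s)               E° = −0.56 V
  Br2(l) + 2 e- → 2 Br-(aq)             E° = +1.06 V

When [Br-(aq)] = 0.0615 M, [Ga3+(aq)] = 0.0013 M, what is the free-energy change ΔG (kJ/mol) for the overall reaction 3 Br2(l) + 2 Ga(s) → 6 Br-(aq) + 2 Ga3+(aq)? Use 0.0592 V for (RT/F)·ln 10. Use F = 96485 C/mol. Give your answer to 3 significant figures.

The standard cell potential is +1.06 − (−0.56) = +1.62 V, with n = 6 electrons in the balanced equation.
Here Q = [Br-(aq)]^6·[Ga3+(aq)]^2 = 9.14×10^−14 (log Q = −13.039), giving E = +1.62 − (0.0592/6)·(−13.039) = +1.7487 V.
ΔG = −nFE = −(6)(96485)(+1.7487) J/mol = −1010 kJ/mol.

−1010 kJ/mol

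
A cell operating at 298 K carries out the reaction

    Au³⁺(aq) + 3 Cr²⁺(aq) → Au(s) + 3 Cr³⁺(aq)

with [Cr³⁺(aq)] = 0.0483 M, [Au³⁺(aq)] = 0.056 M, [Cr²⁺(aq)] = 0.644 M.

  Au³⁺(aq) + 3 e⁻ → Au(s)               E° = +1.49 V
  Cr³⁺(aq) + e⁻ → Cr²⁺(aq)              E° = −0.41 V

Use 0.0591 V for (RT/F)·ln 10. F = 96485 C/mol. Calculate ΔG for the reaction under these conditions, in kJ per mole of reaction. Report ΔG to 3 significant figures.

The standard cell potential is +1.49 − (−0.41) = +1.90 V, with n = 3 electrons in the balanced equation.
Here Q = [Cr³⁺(aq)]^3 / ([Au³⁺(aq)]·[Cr²⁺(aq)]^3) = 0.00753 (log Q = −2.123), giving E = +1.90 − (0.0591/3)·(−2.123) = +1.9418 V.
ΔG = −nFE = −(3)(96485)(+1.9418) J/mol = −562 kJ/mol.

−562 kJ/mol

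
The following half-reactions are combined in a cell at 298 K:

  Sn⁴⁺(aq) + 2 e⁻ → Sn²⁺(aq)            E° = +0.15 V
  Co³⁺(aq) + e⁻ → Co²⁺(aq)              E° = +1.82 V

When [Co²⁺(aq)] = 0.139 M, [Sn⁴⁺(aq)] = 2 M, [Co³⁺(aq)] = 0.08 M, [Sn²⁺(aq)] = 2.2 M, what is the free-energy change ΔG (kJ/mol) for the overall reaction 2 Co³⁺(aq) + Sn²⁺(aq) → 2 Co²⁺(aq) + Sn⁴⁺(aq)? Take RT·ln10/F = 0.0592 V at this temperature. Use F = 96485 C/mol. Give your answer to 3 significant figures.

−320 kJ/mol

E°cell = +1.82 − (+0.15) = +1.67 V; the balanced reaction transfers n = 2 electrons.
The reaction quotient is ([Co²⁺(aq)]^2·[Sn⁴⁺(aq)]) / ([Co³⁺(aq)]^2·[Sn²⁺(aq)]) = 2.74; by Nernst, E = +1.67 − (0.0592/2)(0.438) = +1.6570 V.
ΔG = −nFE = −(2)(96485)(+1.6570) J/mol = −320 kJ/mol.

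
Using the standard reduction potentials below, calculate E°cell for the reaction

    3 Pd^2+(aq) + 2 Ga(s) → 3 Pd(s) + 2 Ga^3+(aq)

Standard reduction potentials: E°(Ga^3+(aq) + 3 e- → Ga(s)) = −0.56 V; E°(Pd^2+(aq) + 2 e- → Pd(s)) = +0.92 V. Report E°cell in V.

In the reaction as written, Pd^2+(aq) is reduced (cathode) and Ga^3+(aq) is produced by oxidation at the anode.
E°cell = E°(cathode) − E°(anode) = +0.92 − (−0.56) = +1.48 V.

+1.48 V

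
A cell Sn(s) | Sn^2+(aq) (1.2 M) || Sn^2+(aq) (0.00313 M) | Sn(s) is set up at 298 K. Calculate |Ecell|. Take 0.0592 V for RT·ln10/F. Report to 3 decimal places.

For a concentration cell E°cell = 0, since both electrodes use the same couple.
The compartment with the higher Sn^2+(aq) concentration (1.2 M) acts as the cathode; ions are reduced there and produced at the dilute (0.00313 M) anode.
With n = 2, Ecell = −(0.0592/2)·log([dilute]/[conc]) = −(0.0592/2)·log(0.00313/1.2) = +0.076 V.

0.076 V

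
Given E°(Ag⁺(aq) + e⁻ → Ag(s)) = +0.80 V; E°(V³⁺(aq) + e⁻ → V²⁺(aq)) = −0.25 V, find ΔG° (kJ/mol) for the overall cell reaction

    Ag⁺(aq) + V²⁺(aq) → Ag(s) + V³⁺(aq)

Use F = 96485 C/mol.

In the reaction as written Ag⁺(aq) is reduced, so the Ag⁺/Ag couple is the cathode and V³⁺/V²⁺ is the anode.
E°cell = +0.80 − (−0.25) = +1.05 V; balancing electrons gives n = 1.
ΔG° = −nFE°cell = −(1)(96485)(+1.05) J/mol = −101 kJ/mol.

−101 kJ/mol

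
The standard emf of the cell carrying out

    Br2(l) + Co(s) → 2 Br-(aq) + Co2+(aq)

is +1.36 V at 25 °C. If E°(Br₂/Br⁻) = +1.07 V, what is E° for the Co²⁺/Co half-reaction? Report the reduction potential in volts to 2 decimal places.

In the reaction as written the Br₂/Br⁻ couple is reduced (cathode) and Co²⁺/Co is oxidized (anode), so E°cell = E°(Br₂/Br⁻) − E°(Co²⁺/Co).
E°(Co²⁺/Co) = E°(cathode) − E°cell = +1.07 − (+1.36) = −0.29 V.

−0.29 V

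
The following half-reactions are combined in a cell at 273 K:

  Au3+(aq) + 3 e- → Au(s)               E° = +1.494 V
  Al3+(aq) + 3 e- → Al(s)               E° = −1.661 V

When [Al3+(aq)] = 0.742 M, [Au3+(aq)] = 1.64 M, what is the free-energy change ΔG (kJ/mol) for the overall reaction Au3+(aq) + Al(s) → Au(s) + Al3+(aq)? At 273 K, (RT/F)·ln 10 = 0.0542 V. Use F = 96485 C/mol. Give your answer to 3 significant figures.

The standard cell potential is +1.494 − (−1.661) = +3.155 V, with n = 3 electrons in the balanced equation.
Q = [Al3+(aq)] / [Au3+(aq)] = 0.452, so log Q = −0.344 and E = +3.155 − (0.0542/3)(−0.344) = +3.1612 V.
ΔG = −nFE = −(3)(96485)(+3.1612) J/mol = −915 kJ/mol.

−915 kJ/mol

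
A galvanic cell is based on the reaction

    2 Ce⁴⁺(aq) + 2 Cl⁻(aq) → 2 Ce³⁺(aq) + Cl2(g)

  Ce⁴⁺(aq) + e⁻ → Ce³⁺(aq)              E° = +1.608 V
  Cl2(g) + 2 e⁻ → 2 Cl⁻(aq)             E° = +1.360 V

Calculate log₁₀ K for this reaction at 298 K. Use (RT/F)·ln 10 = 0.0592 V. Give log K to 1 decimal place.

The Ce⁴⁺/Ce³⁺ couple is reduced (cathode); E°cell = +1.608 − (+1.360) = +0.248 V with n = 2.
At equilibrium E = 0, so log K = nE°cell / 0.0592 = (2)(+0.248) / 0.0592 = 8.4.

log K = 8.4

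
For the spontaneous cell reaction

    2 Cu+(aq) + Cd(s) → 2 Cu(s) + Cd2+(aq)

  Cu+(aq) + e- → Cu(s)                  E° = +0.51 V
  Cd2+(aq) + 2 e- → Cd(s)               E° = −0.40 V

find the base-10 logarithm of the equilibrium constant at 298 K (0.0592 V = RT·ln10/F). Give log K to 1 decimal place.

The Cu⁺/Cu couple is reduced (cathode); E°cell = +0.51 − (−0.40) = +0.91 V with n = 2.
At equilibrium E = 0, so log K = nE°cell / 0.0592 = (2)(+0.91) / 0.0592 = 30.7.

log K = 30.7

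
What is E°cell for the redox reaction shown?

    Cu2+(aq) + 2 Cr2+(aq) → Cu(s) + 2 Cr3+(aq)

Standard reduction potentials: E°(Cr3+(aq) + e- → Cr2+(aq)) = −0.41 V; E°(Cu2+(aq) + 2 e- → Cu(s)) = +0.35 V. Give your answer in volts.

+0.76 V

In the reaction as written, Cu2+(aq) is reduced (cathode) and Cr3+(aq) is produced by oxidation at the anode.
E°cell = E°(cathode) − E°(anode) = +0.35 − (−0.41) = +0.76 V.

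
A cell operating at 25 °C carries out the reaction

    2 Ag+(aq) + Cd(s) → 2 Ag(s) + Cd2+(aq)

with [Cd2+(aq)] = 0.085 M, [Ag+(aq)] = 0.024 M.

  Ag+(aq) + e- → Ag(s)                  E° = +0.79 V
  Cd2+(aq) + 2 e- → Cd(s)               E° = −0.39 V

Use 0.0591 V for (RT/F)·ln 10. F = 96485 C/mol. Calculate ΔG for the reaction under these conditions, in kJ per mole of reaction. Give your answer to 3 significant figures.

E°cell = +0.79 − (−0.39) = +1.18 V; the balanced reaction transfers n = 2 electrons.
Q = [Cd2+(aq)] / [Ag+(aq)]^2 = 148, so log Q = 2.169 and E = +1.18 − (0.0591/2)(2.169) = +1.1159 V.
Then ΔG = −nFE = −2 × 96485 × +1.1159 J/mol = −215 kJ/mol.

−215 kJ/mol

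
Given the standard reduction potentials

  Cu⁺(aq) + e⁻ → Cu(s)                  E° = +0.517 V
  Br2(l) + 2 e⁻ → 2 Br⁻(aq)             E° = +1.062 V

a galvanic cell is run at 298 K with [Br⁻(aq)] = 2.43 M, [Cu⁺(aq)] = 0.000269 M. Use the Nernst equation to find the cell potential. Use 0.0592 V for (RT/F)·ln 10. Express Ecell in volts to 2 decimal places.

+0.73 V

The Br₂/Br⁻ couple has the more positive E°, so it is the cathode; Cu⁺/Cu is the anode.
The standard potential is +1.062 − (+0.517) = +0.545 V and the balanced reaction transfers n = 2 electrons.
The balanced reaction is Br2(l) + 2 Cu(s) → 2 Br⁻(aq) + 2 Cu⁺(aq), so Q = [Br⁻(aq)]^2·[Cu⁺(aq)]^2 = 4.27×10^−7 and log Q = −6.369.
By the Nernst equation, E = +0.545 − (0.0592/2)·(−6.369) = +0.73 V.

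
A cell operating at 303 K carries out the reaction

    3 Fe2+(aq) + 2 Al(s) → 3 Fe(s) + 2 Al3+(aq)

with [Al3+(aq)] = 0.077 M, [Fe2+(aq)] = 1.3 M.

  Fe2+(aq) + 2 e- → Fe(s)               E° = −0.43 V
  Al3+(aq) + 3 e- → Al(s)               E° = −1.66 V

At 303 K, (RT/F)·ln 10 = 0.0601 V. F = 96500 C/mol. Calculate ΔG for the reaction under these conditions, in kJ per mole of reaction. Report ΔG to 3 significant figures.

−727 kJ/mol

E°cell = −0.43 − (−1.66) = +1.23 V; the balanced reaction transfers n = 6 electrons.
The reaction quotient is [Al3+(aq)]^2 / [Fe2+(aq)]^3 = 0.0027; by Nernst, E = +1.23 − (0.0601/6)(−2.569) = +1.2557 V.
Finally ΔG = −nFE = −(6)(96500 C/mol)(+1.2557 V) = −727 kJ/mol.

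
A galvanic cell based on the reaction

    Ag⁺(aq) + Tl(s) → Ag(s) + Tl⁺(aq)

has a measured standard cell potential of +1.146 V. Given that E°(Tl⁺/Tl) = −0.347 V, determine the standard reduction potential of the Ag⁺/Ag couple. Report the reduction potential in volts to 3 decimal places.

In the reaction as written the Ag⁺/Ag couple is reduced (cathode) and Tl⁺/Tl is oxidized (anode), so E°cell = E°(Ag⁺/Ag) − E°(Tl⁺/Tl).
E°(Ag⁺/Ag) = E°cell + E°(anode) = +1.146 + (−0.347) = +0.799 V.

+0.799 V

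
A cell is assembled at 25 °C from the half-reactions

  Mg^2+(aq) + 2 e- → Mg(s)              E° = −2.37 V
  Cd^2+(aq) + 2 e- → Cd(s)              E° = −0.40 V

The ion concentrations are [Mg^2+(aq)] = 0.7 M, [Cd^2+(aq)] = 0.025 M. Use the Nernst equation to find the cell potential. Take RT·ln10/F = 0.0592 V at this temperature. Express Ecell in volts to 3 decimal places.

+1.927 V

The Cd²⁺/Cd couple has the more positive E°, so it is the cathode; Mg²⁺/Mg is the anode.
E°cell = E°cat − E°an = −0.40 − (−2.37) = +1.97 V; n = 2.
Balancing gives Cd^2+(aq) + Mg(s) → Cd(s) + Mg^2+(aq); hence Q = [Mg^2+(aq)] / [Cd^2+(aq)] = 28 (log Q = 1.447).
Applying E = E° − (RT ln10/nF)·log Q gives +1.97 − (0.0592/2)(1.447) = +1.927 V.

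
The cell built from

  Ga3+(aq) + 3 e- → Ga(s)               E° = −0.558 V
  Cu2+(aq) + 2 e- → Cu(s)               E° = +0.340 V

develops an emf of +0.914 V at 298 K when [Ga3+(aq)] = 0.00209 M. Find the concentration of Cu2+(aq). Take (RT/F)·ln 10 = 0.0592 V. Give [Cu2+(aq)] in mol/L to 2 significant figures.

The Cu²⁺/Cu couple has the larger reduction potential, so it is the cathode: E°cell = +0.340 − (−0.558) = +0.898 V and n = 6.
From the Nernst equation, log Q = n(E° − E)/0.0592 = 6·(+0.898 − (+0.914))/0.0592 = −1.622.
Balancing electrons gives 3 Cu2+(aq) + 2 Ga(s) → 3 Cu(s) + 2 Ga3+(aq); thus Q = [Ga3+(aq)]^2 / [Cu2+(aq)]^3.
Substituting the known concentrations and solving, log [Cu2+(aq)] = −1.246 and [Cu2+(aq)] = 0.057 M.

0.057 M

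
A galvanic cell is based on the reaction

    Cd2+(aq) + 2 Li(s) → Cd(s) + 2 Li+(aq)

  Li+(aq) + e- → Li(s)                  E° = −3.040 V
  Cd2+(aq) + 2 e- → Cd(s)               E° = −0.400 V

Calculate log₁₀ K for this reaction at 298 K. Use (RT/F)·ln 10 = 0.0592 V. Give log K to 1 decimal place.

log K = 89.2

The Cd²⁺/Cd couple is reduced (cathode); E°cell = −0.400 − (−3.040) = +2.640 V with n = 2.
At equilibrium E = 0, so log K = nE°cell / 0.0592 = (2)(+2.640) / 0.0592 = 89.2.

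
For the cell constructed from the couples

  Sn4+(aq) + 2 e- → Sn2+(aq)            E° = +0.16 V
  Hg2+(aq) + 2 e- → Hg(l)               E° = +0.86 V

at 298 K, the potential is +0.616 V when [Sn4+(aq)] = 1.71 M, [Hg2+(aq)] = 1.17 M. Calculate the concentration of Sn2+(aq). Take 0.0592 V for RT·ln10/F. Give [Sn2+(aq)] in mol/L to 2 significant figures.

With Hg²⁺/Hg at the cathode and Sn⁴⁺/Sn²⁺ at the anode, E°cell = +0.86 − (+0.16) = +0.70 V (n = 2).
From the Nernst equation, log Q = n(E° − E)/0.0592 = 2·(+0.70 − (+0.616))/0.0592 = 2.838.
Balancing electrons gives Hg2+(aq) + Sn2+(aq) → Hg(l) + Sn4+(aq); thus Q = [Sn4+(aq)] / ([Hg2+(aq)]·[Sn2+(aq)]).
Solving for the unknown gives log [Sn2+(aq)] = −2.673, so [Sn2+(aq)] ≈ 0.0021 M.

0.0021 M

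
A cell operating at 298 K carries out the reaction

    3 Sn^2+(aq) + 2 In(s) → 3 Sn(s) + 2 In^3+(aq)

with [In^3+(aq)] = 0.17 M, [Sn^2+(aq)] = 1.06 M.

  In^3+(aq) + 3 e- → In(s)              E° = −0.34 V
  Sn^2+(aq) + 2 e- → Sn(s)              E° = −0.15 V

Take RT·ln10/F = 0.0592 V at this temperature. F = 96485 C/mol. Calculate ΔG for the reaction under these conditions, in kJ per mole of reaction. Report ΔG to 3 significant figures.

With Sn²⁺/Sn reduced at the cathode, E°cell = −0.15 − (−0.34) = +0.19 V and n = 6.
Q = [In^3+(aq)]^2 / [Sn^2+(aq)]^3 = 0.0243, so log Q = −1.615 and E = +0.19 − (0.0592/6)(−1.615) = +0.2059 V.
ΔG = −nFE = −(6)(96485)(+0.2059) J/mol = −119 kJ/mol.

−119 kJ/mol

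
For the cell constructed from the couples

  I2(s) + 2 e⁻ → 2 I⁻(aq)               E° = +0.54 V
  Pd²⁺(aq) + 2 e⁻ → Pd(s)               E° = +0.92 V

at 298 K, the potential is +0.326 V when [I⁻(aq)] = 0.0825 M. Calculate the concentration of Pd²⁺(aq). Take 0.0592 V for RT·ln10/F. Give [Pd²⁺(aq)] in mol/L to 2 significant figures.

2.2 M

Pd²⁺/Pd is the cathode (higher E°); E°cell = +0.92 − (+0.54) = +0.38 V with n = 2.
From the Nernst equation, log Q = n(E° − E)/0.0592 = 2·(+0.38 − (+0.326))/0.0592 = 1.824.
Balancing electrons gives Pd²⁺(aq) + 2 I⁻(aq) → Pd(s) + I2(s); thus Q = 1 / ([Pd²⁺(aq)]·[I⁻(aq)]^2).
Isolating [Pd²⁺(aq)] in Q = 10^{1.824} yields log [Pd²⁺(aq)] = 0.343, i.e. 2.2 M.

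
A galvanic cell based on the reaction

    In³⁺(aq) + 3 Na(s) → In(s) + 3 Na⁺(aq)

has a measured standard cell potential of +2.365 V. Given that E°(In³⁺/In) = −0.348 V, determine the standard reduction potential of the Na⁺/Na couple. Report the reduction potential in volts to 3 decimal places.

−2.713 V

In the reaction as written the In³⁺/In couple is reduced (cathode) and Na⁺/Na is oxidized (anode), so E°cell = E°(In³⁺/In) − E°(Na⁺/Na).
E°(Na⁺/Na) = E°(cathode) − E°cell = −0.348 − (+2.365) = −2.713 V.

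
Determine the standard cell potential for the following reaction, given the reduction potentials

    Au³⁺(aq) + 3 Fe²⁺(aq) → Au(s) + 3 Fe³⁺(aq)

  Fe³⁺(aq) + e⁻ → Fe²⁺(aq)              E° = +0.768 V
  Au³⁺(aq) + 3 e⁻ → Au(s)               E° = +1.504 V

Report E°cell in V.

+0.736 V

Au³⁺(aq) gains electrons, so the Au³⁺/Au couple is the cathode; the Fe³⁺/Fe²⁺ couple is the anode.
E°cell = E°(cathode) − E°(anode) = +1.504 − (+0.768) = +0.736 V.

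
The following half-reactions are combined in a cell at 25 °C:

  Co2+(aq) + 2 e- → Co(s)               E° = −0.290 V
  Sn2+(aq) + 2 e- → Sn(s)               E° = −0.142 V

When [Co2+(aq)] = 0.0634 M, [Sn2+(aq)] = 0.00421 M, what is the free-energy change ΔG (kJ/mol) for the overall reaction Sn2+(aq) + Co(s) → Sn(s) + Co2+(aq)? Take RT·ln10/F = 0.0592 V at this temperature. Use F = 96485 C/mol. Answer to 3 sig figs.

−21.8 kJ/mol

With Sn²⁺/Sn reduced at the cathode, E°cell = −0.142 − (−0.290) = +0.148 V and n = 2.
Q = [Co2+(aq)] / [Sn2+(aq)] = 15.1, so log Q = 1.178 and E = +0.148 − (0.0592/2)(1.178) = +0.1131 V.
Finally ΔG = −nFE = −(2)(96485 C/mol)(+0.1131 V) = −21.8 kJ/mol.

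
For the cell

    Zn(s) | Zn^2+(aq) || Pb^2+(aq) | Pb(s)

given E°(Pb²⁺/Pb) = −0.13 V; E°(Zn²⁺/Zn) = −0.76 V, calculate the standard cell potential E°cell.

+0.63 V

By convention the left-hand electrode in cell notation is the anode (oxidation) and the right-hand electrode is the cathode (reduction).
E°cell = E°(right) − E°(left) = −0.13 − (−0.76) = +0.63 V.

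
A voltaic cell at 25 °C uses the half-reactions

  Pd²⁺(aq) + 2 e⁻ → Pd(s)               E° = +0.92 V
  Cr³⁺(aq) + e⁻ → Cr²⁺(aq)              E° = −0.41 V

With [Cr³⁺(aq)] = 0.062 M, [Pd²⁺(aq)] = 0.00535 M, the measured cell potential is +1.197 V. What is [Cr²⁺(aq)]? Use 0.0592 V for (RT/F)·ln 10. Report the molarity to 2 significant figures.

Pd²⁺/Pd is the cathode (higher E°); E°cell = +0.92 − (−0.41) = +1.33 V with n = 2.
Since E = E° − (0.0592/n)·log Q, log Q = n(E° − E)/0.0592 = 4.493.
The balanced reaction is Pd²⁺(aq) + 2 Cr²⁺(aq) → Pd(s) + 2 Cr³⁺(aq), so Q = [Cr³⁺(aq)]^2 / ([Pd²⁺(aq)]·[Cr²⁺(aq)]^2).
Solving for the unknown gives log [Cr²⁺(aq)] = −2.318, so [Cr²⁺(aq)] ≈ 0.0048 M.

0.0048 M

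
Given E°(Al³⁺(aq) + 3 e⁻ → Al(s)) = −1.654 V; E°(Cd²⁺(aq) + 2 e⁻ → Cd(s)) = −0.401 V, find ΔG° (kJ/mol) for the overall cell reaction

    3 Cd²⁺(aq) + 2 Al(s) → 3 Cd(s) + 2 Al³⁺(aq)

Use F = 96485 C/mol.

In the reaction as written Cd²⁺(aq) is reduced, so the Cd²⁺/Cd couple is the cathode and Al³⁺/Al is the anode.
E°cell = −0.401 − (−1.654) = +1.253 V; balancing electrons gives n = 6.
ΔG° = −nFE°cell = −(6)(96485)(+1.253) J/mol = −725 kJ/mol.

−725 kJ/mol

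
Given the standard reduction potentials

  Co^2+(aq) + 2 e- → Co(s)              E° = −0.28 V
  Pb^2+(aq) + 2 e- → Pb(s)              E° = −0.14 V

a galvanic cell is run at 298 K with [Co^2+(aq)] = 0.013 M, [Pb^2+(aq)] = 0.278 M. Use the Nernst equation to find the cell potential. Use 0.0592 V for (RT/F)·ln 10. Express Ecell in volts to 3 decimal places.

+0.179 V

Pb²⁺/Pb is reduced (cathode, E° = −0.14 V) and Co²⁺/Co is oxidized (anode).
The standard potential is −0.14 − (−0.28) = +0.14 V and the balanced reaction transfers n = 2 electrons.
Balancing gives Pb^2+(aq) + Co(s) → Pb(s) + Co^2+(aq); hence Q = [Co^2+(aq)] / [Pb^2+(aq)] = 0.0468 (log Q = −1.330).
By the Nernst equation, E = +0.14 − (0.0592/2)·(−1.330) = +0.179 V.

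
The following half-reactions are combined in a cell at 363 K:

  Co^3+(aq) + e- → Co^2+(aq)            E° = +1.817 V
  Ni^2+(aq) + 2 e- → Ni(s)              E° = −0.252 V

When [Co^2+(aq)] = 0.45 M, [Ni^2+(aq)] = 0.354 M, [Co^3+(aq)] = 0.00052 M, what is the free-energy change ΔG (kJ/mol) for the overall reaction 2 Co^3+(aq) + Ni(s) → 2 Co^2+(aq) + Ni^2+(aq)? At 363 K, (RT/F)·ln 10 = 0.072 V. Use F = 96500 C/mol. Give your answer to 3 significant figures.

−362 kJ/mol

The standard cell potential is +1.817 − (−0.252) = +2.069 V, with n = 2 electrons in the balanced equation.
The reaction quotient is ([Co^2+(aq)]^2·[Ni^2+(aq)]) / [Co^3+(aq)]^2 = 2.65×10^5; by Nernst, E = +2.069 − (0.072/2)(5.423) = +1.8738 V.
Finally ΔG = −nFE = −(2)(96500 C/mol)(+1.8738 V) = −362 kJ/mol.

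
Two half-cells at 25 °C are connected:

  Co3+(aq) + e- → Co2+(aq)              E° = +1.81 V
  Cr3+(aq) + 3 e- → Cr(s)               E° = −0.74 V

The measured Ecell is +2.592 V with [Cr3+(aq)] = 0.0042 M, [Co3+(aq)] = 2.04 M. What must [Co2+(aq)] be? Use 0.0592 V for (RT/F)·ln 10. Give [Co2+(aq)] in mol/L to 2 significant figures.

2.5 M

With Co³⁺/Co²⁺ at the cathode and Cr³⁺/Cr at the anode, E°cell = +1.81 − (−0.74) = +2.55 V (n = 3).
Since E = E° − (0.0592/n)·log Q, log Q = n(E° − E)/0.0592 = −2.128.
For 3 Co3+(aq) + Cr(s) → 3 Co2+(aq) + Cr3+(aq), the reaction quotient is Q = ([Co2+(aq)]^3·[Cr3+(aq)]) / [Co3+(aq)]^3.
Substituting the known concentrations and solving, log [Co2+(aq)] = 0.393 and [Co2+(aq)] = 2.5 M.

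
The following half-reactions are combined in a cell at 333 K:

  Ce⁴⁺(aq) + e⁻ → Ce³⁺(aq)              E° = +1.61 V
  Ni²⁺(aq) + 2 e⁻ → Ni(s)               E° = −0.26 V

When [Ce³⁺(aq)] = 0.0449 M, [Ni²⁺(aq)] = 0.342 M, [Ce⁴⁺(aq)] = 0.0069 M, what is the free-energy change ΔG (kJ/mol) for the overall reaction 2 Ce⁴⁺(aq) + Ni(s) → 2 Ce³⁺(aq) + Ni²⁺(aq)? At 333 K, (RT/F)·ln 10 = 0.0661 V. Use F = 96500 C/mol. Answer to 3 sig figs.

The standard cell potential is +1.61 − (−0.26) = +1.87 V, with n = 2 electrons in the balanced equation.
Q = ([Ce³⁺(aq)]^2·[Ni²⁺(aq)]) / [Ce⁴⁺(aq)]^2 = 14.5, so log Q = 1.161 and E = +1.87 − (0.0661/2)(1.161) = +1.8316 V.
Finally ΔG = −nFE = −(2)(96500 C/mol)(+1.8316 V) = −353 kJ/mol.

−353 kJ/mol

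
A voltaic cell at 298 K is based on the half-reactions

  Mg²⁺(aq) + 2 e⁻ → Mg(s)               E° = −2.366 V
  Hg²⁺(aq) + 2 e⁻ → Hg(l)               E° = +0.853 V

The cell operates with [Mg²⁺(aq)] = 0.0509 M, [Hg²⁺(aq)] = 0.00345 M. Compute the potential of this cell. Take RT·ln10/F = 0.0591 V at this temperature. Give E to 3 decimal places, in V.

The Hg²⁺/Hg couple has the more positive E°, so it is the cathode; Mg²⁺/Mg is the anode.
The standard potential is +0.853 − (−2.366) = +3.219 V and the balanced reaction transfers n = 2 electrons.
Balancing gives Hg²⁺(aq) + Mg(s) → Hg(l) + Mg²⁺(aq); hence Q = [Mg²⁺(aq)] / [Hg²⁺(aq)] = 14.8 (log Q = 1.169).
Applying E = E° − (RT ln10/nF)·log Q gives +3.219 − (0.0591/2)(1.169) = +3.184 V.

+3.184 V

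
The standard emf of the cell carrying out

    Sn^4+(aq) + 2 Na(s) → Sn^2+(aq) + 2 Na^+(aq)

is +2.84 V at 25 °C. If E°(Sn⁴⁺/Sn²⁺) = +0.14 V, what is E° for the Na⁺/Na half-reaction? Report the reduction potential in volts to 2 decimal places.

−2.70 V

In the reaction as written the Sn⁴⁺/Sn²⁺ couple is reduced (cathode) and Na⁺/Na is oxidized (anode), so E°cell = E°(Sn⁴⁺/Sn²⁺) − E°(Na⁺/Na).
E°(Na⁺/Na) = E°(cathode) − E°cell = +0.14 − (+2.84) = −2.70 V.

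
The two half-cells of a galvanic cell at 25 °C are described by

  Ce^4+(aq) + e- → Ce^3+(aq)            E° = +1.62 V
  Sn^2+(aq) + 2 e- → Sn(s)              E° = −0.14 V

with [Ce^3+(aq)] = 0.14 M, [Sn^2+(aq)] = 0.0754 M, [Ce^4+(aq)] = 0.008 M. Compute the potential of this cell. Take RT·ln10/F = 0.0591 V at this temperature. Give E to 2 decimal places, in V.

+1.72 V

The Ce⁴⁺/Ce³⁺ couple has the more positive E°, so it is the cathode; Sn²⁺/Sn is the anode.
The standard potential is +1.62 − (−0.14) = +1.76 V and the balanced reaction transfers n = 2 electrons.
The balanced reaction is 2 Ce^4+(aq) + Sn(s) → 2 Ce^3+(aq) + Sn^2+(aq), so Q = ([Ce^3+(aq)]^2·[Sn^2+(aq)]) / [Ce^4+(aq)]^2 = 23.1 and log Q = 1.363.
Applying E = E° − (RT ln10/nF)·log Q gives +1.76 − (0.0591/2)(1.363) = +1.72 V.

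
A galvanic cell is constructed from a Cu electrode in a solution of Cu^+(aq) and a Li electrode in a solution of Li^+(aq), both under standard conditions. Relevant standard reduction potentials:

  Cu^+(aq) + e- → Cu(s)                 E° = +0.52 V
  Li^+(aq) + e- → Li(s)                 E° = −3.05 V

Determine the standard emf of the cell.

The Cu⁺/Cu couple has the higher E°, so Cu ion is reduced (cathode) and Li is oxidized (anode).
E°cell = E°(cathode) − E°(anode) = +0.52 − (−3.05) = +3.57 V.

+3.57 V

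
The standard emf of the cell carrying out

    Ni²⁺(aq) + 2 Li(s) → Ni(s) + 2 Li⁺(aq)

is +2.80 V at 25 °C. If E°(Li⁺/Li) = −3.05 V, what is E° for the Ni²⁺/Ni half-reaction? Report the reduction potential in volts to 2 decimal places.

In the reaction as written the Ni²⁺/Ni couple is reduced (cathode) and Li⁺/Li is oxidized (anode), so E°cell = E°(Ni²⁺/Ni) − E°(Li⁺/Li).
E°(Ni²⁺/Ni) = E°cell + E°(anode) = +2.80 + (−3.05) = −0.25 V.

−0.25 V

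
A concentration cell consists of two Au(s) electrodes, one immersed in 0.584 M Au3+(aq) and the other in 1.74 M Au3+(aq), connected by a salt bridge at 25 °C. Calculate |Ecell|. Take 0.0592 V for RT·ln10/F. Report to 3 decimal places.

For a concentration cell E°cell = 0, since both electrodes use the same couple.
The compartment with the higher Au3+(aq) concentration (1.74 M) acts as the cathode; ions are reduced there and produced at the dilute (0.584 M) anode.
With n = 3, Ecell = −(0.0592/3)·log([dilute]/[conc]) = −(0.0592/3)·log(0.584/1.74) = +0.009 V.

0.009 V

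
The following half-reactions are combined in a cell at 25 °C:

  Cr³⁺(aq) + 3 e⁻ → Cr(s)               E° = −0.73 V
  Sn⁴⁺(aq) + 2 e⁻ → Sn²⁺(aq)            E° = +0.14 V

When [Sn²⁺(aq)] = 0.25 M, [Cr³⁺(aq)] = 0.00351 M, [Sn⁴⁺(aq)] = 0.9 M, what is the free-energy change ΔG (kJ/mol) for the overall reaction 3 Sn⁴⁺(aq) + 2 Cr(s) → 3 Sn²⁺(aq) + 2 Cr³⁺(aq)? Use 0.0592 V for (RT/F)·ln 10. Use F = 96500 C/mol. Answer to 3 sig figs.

−541 kJ/mol

E°cell = +0.14 − (−0.73) = +0.87 V; the balanced reaction transfers n = 6 electrons.
The reaction quotient is ([Sn²⁺(aq)]^3·[Cr³⁺(aq)]^2) / [Sn⁴⁺(aq)]^3 = 2.64×10^−7; by Nernst, E = +0.87 − (0.0592/6)(−6.578) = +0.9349 V.
ΔG = −nFE = −(6)(96500)(+0.9349) J/mol = −541 kJ/mol.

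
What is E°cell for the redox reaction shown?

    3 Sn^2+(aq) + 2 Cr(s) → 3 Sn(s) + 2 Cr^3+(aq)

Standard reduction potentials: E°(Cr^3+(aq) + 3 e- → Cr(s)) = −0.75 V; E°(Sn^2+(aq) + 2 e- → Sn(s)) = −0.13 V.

In the reaction as written, Sn^2+(aq) is reduced (cathode) and Cr^3+(aq) is produced by oxidation at the anode.
E°cell = E°(cathode) − E°(anode) = −0.13 − (−0.75) = +0.62 V.

+0.62 V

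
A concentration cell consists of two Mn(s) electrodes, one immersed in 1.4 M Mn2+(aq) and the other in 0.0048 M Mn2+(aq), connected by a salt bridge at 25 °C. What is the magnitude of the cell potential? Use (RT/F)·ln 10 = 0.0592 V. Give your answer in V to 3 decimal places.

For a concentration cell E°cell = 0, since both electrodes use the same couple.
The compartment with the higher Mn2+(aq) concentration (1.4 M) acts as the cathode; ions are reduced there and produced at the dilute (0.0048 M) anode.
With n = 2, Ecell = −(0.0592/2)·log([dilute]/[conc]) = −(0.0592/2)·log(0.0048/1.4) = +0.073 V.

0.073 V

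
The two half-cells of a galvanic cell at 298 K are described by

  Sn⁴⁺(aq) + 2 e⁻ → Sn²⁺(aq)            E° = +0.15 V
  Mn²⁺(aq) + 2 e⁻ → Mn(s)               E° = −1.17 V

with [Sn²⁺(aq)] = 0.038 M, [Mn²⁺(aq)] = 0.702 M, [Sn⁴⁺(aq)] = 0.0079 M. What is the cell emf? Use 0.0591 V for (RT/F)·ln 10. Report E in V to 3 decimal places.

The Sn⁴⁺/Sn²⁺ couple has the more positive E°, so it is the cathode; Mn²⁺/Mn is the anode.
E°cell = +0.15 − (−1.17) = +1.32 V, with n = 2 electrons transferred.
The balanced reaction is Sn⁴⁺(aq) + Mn(s) → Sn²⁺(aq) + Mn²⁺(aq), so Q = ([Sn²⁺(aq)]·[Mn²⁺(aq)]) / [Sn⁴⁺(aq)] = 3.38 and log Q = 0.528.
By the Nernst equation, E = +1.32 − (0.0591/2)·(0.528) = +1.304 V.

+1.304 V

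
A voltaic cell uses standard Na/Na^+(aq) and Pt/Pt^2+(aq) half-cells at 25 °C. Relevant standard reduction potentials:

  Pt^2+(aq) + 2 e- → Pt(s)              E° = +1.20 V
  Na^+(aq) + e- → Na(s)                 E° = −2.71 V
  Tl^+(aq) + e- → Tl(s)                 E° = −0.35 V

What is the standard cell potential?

+3.91 V

The Pt²⁺/Pt couple has the higher E°, so Pt ion is reduced (cathode) and Na is oxidized (anode).
E°cell = E°(cathode) − E°(anode) = +1.20 − (−2.71) = +3.91 V.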